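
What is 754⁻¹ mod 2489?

gcd(2489, 754) = 1  (2489 = 3·754 + 227, 754 = 3·227 + 73, 227 = 3·73 + 8, 73 = 9·8 + 1, 8 = 8·1).
Back-substituting, 754·(307) + 2489·(-93) = 1.
So 754·307 ≡ 1 (mod 2489), and 307 mod 2489 = 307.

307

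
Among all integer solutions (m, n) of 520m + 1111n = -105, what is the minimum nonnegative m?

gcd(1111, 520) = 1  (1111 = 2*520 + 71, 520 = 7*71 + 23, 71 = 3*23 + 2, 23 = 11*2 + 1, 2 = 2*1).
1 divides -105, so solutions exist.
Back-substituting, 520*(532) + 1111*(-249) = 1.
Scale by -105/1 = -105: (m₀, n₀) = (-55860, 26145).
General solution: m = -55860 + 1111t, n = 26145 - 520t for integer t.
m ≥ 0: smallest is -55860 mod 1111 = 801 (at t = 51), with n = -375.

801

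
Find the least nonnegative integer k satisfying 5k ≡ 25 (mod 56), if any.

gcd(56, 5):
  56 = 11*5 + 1
  5 = 5*1
so gcd(56, 5) = 1.
1 divides 25, so solutions exist.
Back-substitute for Bézout coefficients:
  1 = 56 - 11*5
  ... = 5*(-11) + 56*(1)
So 5*(-11) ≡ 1 (mod 56); multiply by 25: k ≡ -275 (mod 56).
Smallest nonnegative: k = -275 mod 56 = 5.

5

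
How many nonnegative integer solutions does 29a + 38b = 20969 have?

gcd(38, 29) = 1.
By Bézout, 29·(-17) + 38·(13) = 1.
One solution: (5, 548).
General: a = 5 + 38t, b = 548 - 29t.
a ≥ 0 ⇒ t ≥ 0; b ≥ 0 ⇒ t ≤ 18. So t ∈ [0, 18]: 19 solutions.

19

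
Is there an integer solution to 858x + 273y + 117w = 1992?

no

gcd(858, 273) = 39  (858 = 3×273 + 39, 273 = 7×39).
gcd(39, 117) = 39.
39 does not divide 1992 (remainder 3), so no integer solutions.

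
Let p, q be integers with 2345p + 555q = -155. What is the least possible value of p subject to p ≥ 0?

gcd(2345, 555):
  2345 = 4·555 + 125
  555 = 4·125 + 55
  125 = 2·55 + 15
  55 = 3·15 + 10
  15 = 1·10 + 5
  10 = 2·5
so gcd(2345, 555) = 5.
5 divides -155, so solutions exist.
Back-substitute for Bézout coefficients:
  5 = 15 - 1·10
  ... = 2345·(40) + 555·(-169)
Scale by -155/5 = -31: (p₀, q₀) = (-1240, 5239).
General solution: p = -1240 + 111t, q = 5239 - 469t for integer t.
p ≥ 0: smallest is -1240 mod 111 = 92 (at t = 12), with q = -389.

92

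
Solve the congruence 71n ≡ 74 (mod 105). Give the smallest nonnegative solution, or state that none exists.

gcd(105, 71):
  105 = 1×71 + 34
  71 = 2×34 + 3
  34 = 11×3 + 1
  3 = 3×1
so gcd(105, 71) = 1.
1 divides 74, so solutions exist.
Back-substitute for Bézout coefficients:
  1 = 34 - 11×3
  ... = 71×(-34) + 105×(23)
So 71×(-34) ≡ 1 (mod 105); multiply by 74: n ≡ -2516 (mod 105).
Smallest nonnegative: n = -2516 mod 105 = 4.

4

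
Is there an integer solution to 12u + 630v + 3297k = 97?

gcd(630, 12) = 6  (630 = 52×12 + 6, 12 = 2×6).
gcd(6, 3297) = 3.
3 does not divide 97 (remainder 1), so no integer solutions.

no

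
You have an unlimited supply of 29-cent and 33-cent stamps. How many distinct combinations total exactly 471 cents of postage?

Need nonnegative integers with 29j + 33k = 471.
gcd(29, 33) = 1, and 29·(8) + 33·(-7) = 1.
So (j₀, k₀) = (3768, -3297); general j = 3768 + 33t, k = -3297 - 29t.
j ≥ 0 ⇒ t ≥ -114; k ≥ 0 ⇒ t ≤ -114. That's 1 value of t.

1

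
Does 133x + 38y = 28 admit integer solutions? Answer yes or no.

gcd(133, 38) = 19  (133 = 3*38 + 19, 38 = 2*19).
19 does not divide 28 (remainder 9), so no integer solutions.

no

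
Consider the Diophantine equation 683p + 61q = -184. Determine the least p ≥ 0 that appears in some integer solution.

gcd(683, 61):
  683 = 11×61 + 12
  61 = 5×12 + 1
  12 = 12×1
so gcd(683, 61) = 1.
1 divides -184, so solutions exist.
Back-substitute for Bézout coefficients:
  1 = 61 - 5×12
  ... = 683×(-5) + 61×(56)
Scale by -184/1 = -184: (p₀, q₀) = (920, -10304).
General solution: p = 920 + 61t, q = -10304 - 683t for integer t.
p ≥ 0: smallest is 920 mod 61 = 5 (at t = -15), with q = -59.

5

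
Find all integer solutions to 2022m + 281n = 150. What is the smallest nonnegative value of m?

gcd(2022, 281):
  2022 = 7·281 + 55
  281 = 5·55 + 6
  55 = 9·6 + 1
  6 = 6·1
so gcd(2022, 281) = 1.
1 divides 150, so solutions exist.
Back-substitute for Bézout coefficients:
  1 = 55 - 9·6
  ... = 2022·(46) + 281·(-331)
Scale by 150/1 = 150: (m₀, n₀) = (6900, -49650).
General solution: m = 6900 + 281t, n = -49650 - 2022t for integer t.
m ≥ 0: smallest is 6900 mod 281 = 156 (at t = -24), with n = -1122.

156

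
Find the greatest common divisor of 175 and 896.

gcd(896, 175) = 7  (896 = 5*175 + 21, 175 = 8*21 + 7, 21 = 3*7).

7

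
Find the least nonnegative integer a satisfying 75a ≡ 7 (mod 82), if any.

81

gcd(82, 75):
  82 = 1×75 + 7
  75 = 10×7 + 5
  7 = 1×5 + 2
  5 = 2×2 + 1
  2 = 2×1
so gcd(82, 75) = 1.
1 divides 7, so solutions exist.
Back-substitute for Bézout coefficients:
  1 = 5 - 2×2
  ... = 75×(35) + 82×(-32)
So 75×(35) ≡ 1 (mod 82); multiply by 7: a ≡ 245 (mod 82).
Smallest nonnegative: a = 245 mod 82 = 81.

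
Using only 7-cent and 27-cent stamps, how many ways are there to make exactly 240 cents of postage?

Need nonnegative integers with 7j + 27k = 240.
gcd(7, 27) = 1, and 7·(4) + 27·(-1) = 1.
So (j₀, k₀) = (960, -240); general j = 960 + 27t, k = -240 - 7t.
j ≥ 0 ⇒ t ≥ -35; k ≥ 0 ⇒ t ≤ -35. That's 1 value of t.

1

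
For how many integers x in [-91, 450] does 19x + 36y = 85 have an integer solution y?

15

gcd(36, 19):
  36 = 1·19 + 17
  19 = 1·17 + 2
  17 = 8·2 + 1
  2 = 2·1
so gcd(36, 19) = 1.
Back-substitute for Bézout coefficients:
  1 = 17 - 8·2
  ... = 19·(-17) + 36·(9)
Scale by 85: particular solution (-1445, 765); reduce x mod 36: (31, -14).
General solution: x = 31 + 36t, y = -14 - 19t for integer t.
-91 ≤ 31 + 36t ≤ 450 gives t ∈ [-3, 11], which is 15 values.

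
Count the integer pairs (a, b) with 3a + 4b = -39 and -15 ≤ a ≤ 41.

gcd(4, 3):
  4 = 1·3 + 1
  3 = 3·1
so gcd(4, 3) = 1.
Back-substitute for Bézout coefficients:
  1 = 4 - 1·3
  ... = 3·(-1) + 4·(1)
Scale by -39: particular solution (39, -39); reduce a mod 4: (3, -12).
General solution: a = 3 + 4t, b = -12 - 3t for integer t.
-15 ≤ 3 + 4t ≤ 41 gives t ∈ [-4, 9], which is 14 values.

14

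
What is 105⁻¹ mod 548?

381

gcd(548, 105) = 1.
By Bézout, 105×(-167) + 548×(32) = 1.
So 105×-167 ≡ 1 (mod 548), and -167 mod 548 = 381.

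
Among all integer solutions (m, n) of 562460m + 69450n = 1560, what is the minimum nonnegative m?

2106

gcd(562460, 69450) = 10.
10 divides 1560, so solutions exist.
By Bézout, 562460·(-1144) + 69450·(9265) = 10.
Scale by 1560/10 = 156: (m₀, n₀) = (-178464, 1445340).
General solution: m = -178464 + 6945t, n = 1445340 - 56246t for integer t.
m ≥ 0: smallest is -178464 mod 6945 = 2106 (at t = 26), with n = -17056.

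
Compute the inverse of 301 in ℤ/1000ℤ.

701

gcd(1000, 301) = 1  (1000 = 3·301 + 97, 301 = 3·97 + 10, 97 = 9·10 + 7, 10 = 1·7 + 3, 7 = 2·3 + 1, 3 = 3·1).
Back-substituting, 301·(-299) + 1000·(90) = 1.
So 301·-299 ≡ 1 (mod 1000), and -299 mod 1000 = 701.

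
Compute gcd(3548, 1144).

gcd(3548, 1144):
  3548 = 3*1144 + 116
  1144 = 9*116 + 100
  116 = 1*100 + 16
  100 = 6*16 + 4
  16 = 4*4
so gcd(3548, 1144) = 4.

4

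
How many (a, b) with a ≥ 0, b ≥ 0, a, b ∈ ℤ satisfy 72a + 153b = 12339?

gcd(153, 72) = 9  (153 = 2·72 + 9, 72 = 8·9).
Back-substituting, 72·(-2) + 153·(1) = 9.
Scale by 1371: one solution is (-2742, 1371). Reduce a mod 17: (12, 75).
General: a = 12 + 17t, b = 75 - 8t.
a ≥ 0 ⇒ t ≥ 0; b ≥ 0 ⇒ t ≤ 9. So t ∈ [0, 9]: 10 solutions.

10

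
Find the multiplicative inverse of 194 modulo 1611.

gcd(1611, 194) = 1.
By Bézout, 194×(191) + 1611×(-23) = 1.
So 194×191 ≡ 1 (mod 1611), and 191 mod 1611 = 191.

191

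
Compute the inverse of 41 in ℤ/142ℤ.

gcd(142, 41) = 1.
By Bézout, 41*(-45) + 142*(13) = 1.
So 41*-45 ≡ 1 (mod 142), and -45 mod 142 = 97.

97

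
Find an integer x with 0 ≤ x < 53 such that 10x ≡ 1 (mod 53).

gcd(53, 10) = 1  (53 = 5*10 + 3, 10 = 3*3 + 1, 3 = 3*1).
Back-substituting, 10*(16) + 53*(-3) = 1.
So 10*16 ≡ 1 (mod 53), and 16 mod 53 = 16.

16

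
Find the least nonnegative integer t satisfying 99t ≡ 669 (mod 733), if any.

451

gcd(733, 99) = 1  (733 = 7×99 + 40, 99 = 2×40 + 19, 40 = 2×19 + 2, 19 = 9×2 + 1, 2 = 2×1).
1 divides 669, so solutions exist.
Back-substituting, 99×(348) + 733×(-47) = 1.
So 99×(348) ≡ 1 (mod 733); multiply by 669: t ≡ 232812 (mod 733).
Smallest nonnegative: t = 232812 mod 733 = 451.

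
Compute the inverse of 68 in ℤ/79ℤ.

gcd(79, 68):
  79 = 1·68 + 11
  68 = 6·11 + 2
  11 = 5·2 + 1
  2 = 2·1
so gcd(79, 68) = 1.
Back-substitute for Bézout coefficients:
  1 = 11 - 5·2
  ... = 68·(-36) + 79·(31)
So 68·-36 ≡ 1 (mod 79), and -36 mod 79 = 43.

43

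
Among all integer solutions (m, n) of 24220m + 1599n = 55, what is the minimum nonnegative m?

gcd(24220, 1599):
  24220 = 15×1599 + 235
  1599 = 6×235 + 189
  235 = 1×189 + 46
  189 = 4×46 + 5
  46 = 9×5 + 1
  5 = 5×1
so gcd(24220, 1599) = 1.
1 divides 55, so solutions exist.
Back-substitute for Bézout coefficients:
  1 = 46 - 9×5
  ... = 24220×(313) + 1599×(-4741)
Scale by 55/1 = 55: (m₀, n₀) = (17215, -260755).
General solution: m = 17215 + 1599t, n = -260755 - 24220t for integer t.
m ≥ 0: smallest is 17215 mod 1599 = 1225 (at t = -10), with n = -18555.

1225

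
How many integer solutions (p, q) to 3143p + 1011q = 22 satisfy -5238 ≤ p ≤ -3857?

gcd(3143, 1011) = 1.
By Bézout, 3143×(-193) + 1011×(600) = 1.
Particular solution: (809, -2515).
General solution: p = 809 + 1011t, q = -2515 - 3143t for integer t.
-5238 ≤ 809 + 1011t ≤ -3857 gives t ∈ [-5, -5], which is 1 value.

1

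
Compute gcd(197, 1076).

gcd(1076, 197):
  1076 = 5·197 + 91
  197 = 2·91 + 15
  91 = 6·15 + 1
  15 = 15·1
so gcd(1076, 197) = 1.

1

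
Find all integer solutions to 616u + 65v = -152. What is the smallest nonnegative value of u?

gcd(616, 65) = 1.
1 divides -152, so solutions exist.
By Bézout, 616×(21) + 65×(-199) = 1.
Scale by -152/1 = -152: (u₀, v₀) = (-3192, 30248).
General solution: u = -3192 + 65t, v = 30248 - 616t for integer t.
u ≥ 0: smallest is -3192 mod 65 = 58 (at t = 50), with v = -552.

58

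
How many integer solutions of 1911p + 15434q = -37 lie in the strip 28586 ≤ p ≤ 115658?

gcd(15434, 1911):
  15434 = 8×1911 + 146
  1911 = 13×146 + 13
  146 = 11×13 + 3
  13 = 4×3 + 1
  3 = 3×1
so gcd(15434, 1911) = 1.
Back-substitute for Bézout coefficients:
  1 = 13 - 4×3
  ... = 1911×(4757) + 15434×(-589)
Scale by -37: particular solution (-176009, 21793); reduce p mod 15434: (9199, -1139).
General solution: p = 9199 + 15434t, q = -1139 - 1911t for integer t.
28586 ≤ 9199 + 15434t ≤ 115658 gives t ∈ [2, 6], which is 5 values.

5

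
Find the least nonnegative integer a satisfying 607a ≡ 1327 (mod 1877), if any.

gcd(1877, 607) = 1  (1877 = 3*607 + 56, 607 = 10*56 + 47, 56 = 1*47 + 9, 47 = 5*9 + 2, 9 = 4*2 + 1, 2 = 2*1).
1 divides 1327, so solutions exist.
Back-substituting, 607*(-838) + 1877*(271) = 1.
So 607*(-838) ≡ 1 (mod 1877); multiply by 1327: a ≡ -1112026 (mod 1877).
Smallest nonnegative: a = -1112026 mod 1877 = 1035.

1035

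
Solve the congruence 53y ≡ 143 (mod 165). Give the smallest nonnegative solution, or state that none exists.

gcd(165, 53) = 1.
1 divides 143, so solutions exist.
By Bézout, 53×(-28) + 165×(9) = 1.
So 53×(-28) ≡ 1 (mod 165); multiply by 143: y ≡ -4004 (mod 165).
Smallest nonnegative: y = -4004 mod 165 = 121.

121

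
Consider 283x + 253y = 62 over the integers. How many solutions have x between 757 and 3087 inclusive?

gcd(283, 253) = 1.
By Bézout, 283·(-59) + 253·(66) = 1.
Particular solution: (137, -153).
General solution: x = 137 + 253t, y = -153 - 283t for integer t.
757 ≤ 137 + 253t ≤ 3087 gives t ∈ [3, 11], which is 9 values.

9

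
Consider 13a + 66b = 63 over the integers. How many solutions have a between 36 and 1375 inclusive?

20

gcd(66, 13) = 1  (66 = 5·13 + 1, 13 = 13·1).
Back-substituting, 13·(-5) + 66·(1) = 1.
Scale by 63: particular solution (-315, 63); reduce a mod 66: (15, -2).
General solution: a = 15 + 66t, b = -2 - 13t for integer t.
36 ≤ 15 + 66t ≤ 1375 gives t ∈ [1, 20], which is 20 values.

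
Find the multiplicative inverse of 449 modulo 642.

479

gcd(642, 449) = 1  (642 = 1·449 + 193, 449 = 2·193 + 63, 193 = 3·63 + 4, 63 = 15·4 + 3, 4 = 1·3 + 1, 3 = 3·1).
Back-substituting, 449·(-163) + 642·(114) = 1.
So 449·-163 ≡ 1 (mod 642), and -163 mod 642 = 479.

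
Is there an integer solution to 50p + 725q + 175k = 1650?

yes

gcd(725, 50) = 25.
gcd(25, 175) = 25.
25 divides 1650, so integer solutions exist.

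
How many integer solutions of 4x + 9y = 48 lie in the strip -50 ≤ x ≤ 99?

gcd(9, 4) = 1  (9 = 2*4 + 1, 4 = 4*1).
Back-substituting, 4*(-2) + 9*(1) = 1.
Scale by 48: particular solution (-96, 48); reduce x mod 9: (3, 4).
General solution: x = 3 + 9t, y = 4 - 4t for integer t.
-50 ≤ 3 + 9t ≤ 99 gives t ∈ [-5, 10], which is 16 values.

16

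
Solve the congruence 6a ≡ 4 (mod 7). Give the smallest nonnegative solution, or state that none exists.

gcd(7, 6) = 1  (7 = 1*6 + 1, 6 = 6*1).
1 divides 4, so solutions exist.
Back-substituting, 6*(-1) + 7*(1) = 1.
So 6*(-1) ≡ 1 (mod 7); multiply by 4: a ≡ -4 (mod 7).
Smallest nonnegative: a = -4 mod 7 = 3.

3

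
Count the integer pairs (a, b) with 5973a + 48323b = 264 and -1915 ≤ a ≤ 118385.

27

gcd(48323, 5973) = 11.
By Bézout, 5973*(-1076) + 48323*(133) = 11.
Particular solution: (534, -66).
General solution: a = 534 + 4393t, b = -66 - 543t for integer t.
-1915 ≤ 534 + 4393t ≤ 118385 gives t ∈ [0, 26], which is 27 values.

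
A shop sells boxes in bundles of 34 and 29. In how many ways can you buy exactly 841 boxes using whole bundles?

1

Need nonnegative integers with 34j + 29k = 841.
gcd(34, 29) = 1, and 34·(6) + 29·(-7) = 1.
So (j₀, k₀) = (5046, -5887); general j = 5046 + 29t, k = -5887 - 34t.
j ≥ 0 ⇒ t ≥ -174; k ≥ 0 ⇒ t ≤ -174. That's 1 value of t.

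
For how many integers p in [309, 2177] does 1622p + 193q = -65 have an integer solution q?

10

gcd(1622, 193) = 1.
By Bézout, 1622×(-47) + 193×(395) = 1.
Particular solution: (160, -1345).
General solution: p = 160 + 193t, q = -1345 - 1622t for integer t.
309 ≤ 160 + 193t ≤ 2177 gives t ∈ [1, 10], which is 10 values.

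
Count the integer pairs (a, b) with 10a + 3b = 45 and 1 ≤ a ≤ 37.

12

gcd(10, 3) = 1  (10 = 3*3 + 1, 3 = 3*1).
Back-substituting, 10*(1) + 3*(-3) = 1.
Scale by 45: particular solution (45, -135); reduce a mod 3: (0, 15).
General solution: a = 0 + 3t, b = 15 - 10t for integer t.
1 ≤ 0 + 3t ≤ 37 gives t ∈ [1, 12], which is 12 values.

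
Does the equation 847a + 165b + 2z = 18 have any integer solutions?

yes

gcd(847, 165) = 11.
gcd(11, 2) = 1.
1 divides 18, so integer solutions exist.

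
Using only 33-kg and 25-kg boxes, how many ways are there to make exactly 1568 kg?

2

Need nonnegative integers with 33j + 25k = 1568.
gcd(33, 25) = 1, and 33·(-3) + 25·(4) = 1.
So (j₀, k₀) = (-4704, 6272); general j = -4704 + 25t, k = 6272 - 33t.
j ≥ 0 ⇒ t ≥ 189; k ≥ 0 ⇒ t ≤ 190. That's 2 values of t.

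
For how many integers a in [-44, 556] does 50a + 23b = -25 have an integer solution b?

gcd(50, 23):
  50 = 2·23 + 4
  23 = 5·4 + 3
  4 = 1·3 + 1
  3 = 3·1
so gcd(50, 23) = 1.
Back-substitute for Bézout coefficients:
  1 = 4 - 1·3
  ... = 50·(6) + 23·(-13)
Scale by -25: particular solution (-150, 325); reduce a mod 23: (11, -25).
General solution: a = 11 + 23t, b = -25 - 50t for integer t.
-44 ≤ 11 + 23t ≤ 556 gives t ∈ [-2, 23], which is 26 values.

26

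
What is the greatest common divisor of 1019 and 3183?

1

gcd(3183, 1019) = 1  (3183 = 3×1019 + 126, 1019 = 8×126 + 11, 126 = 11×11 + 5, 11 = 2×5 + 1, 5 = 5×1).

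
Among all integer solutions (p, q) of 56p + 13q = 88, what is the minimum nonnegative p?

9

gcd(56, 13) = 1.
1 divides 88, so solutions exist.
By Bézout, 56·(-3) + 13·(13) = 1.
Scale by 88/1 = 88: (p₀, q₀) = (-264, 1144).
General solution: p = -264 + 13t, q = 1144 - 56t for integer t.
p ≥ 0: smallest is -264 mod 13 = 9 (at t = 21), with q = -32.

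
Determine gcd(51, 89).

gcd(89, 51) = 1  (89 = 1*51 + 38, 51 = 1*38 + 13, 38 = 2*13 + 12, 13 = 1*12 + 1, 12 = 12*1).

1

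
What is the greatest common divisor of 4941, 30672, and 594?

27

gcd(30672, 4941) = 27.
gcd(27, 594) = 27.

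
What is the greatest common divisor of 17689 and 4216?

gcd(17689, 4216):
  17689 = 4×4216 + 825
  4216 = 5×825 + 91
  825 = 9×91 + 6
  91 = 15×6 + 1
  6 = 6×1
so gcd(17689, 4216) = 1.

1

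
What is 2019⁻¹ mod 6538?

gcd(6538, 2019):
  6538 = 3*2019 + 481
  2019 = 4*481 + 95
  481 = 5*95 + 6
  95 = 15*6 + 5
  6 = 1*5 + 1
  5 = 5*1
so gcd(6538, 2019) = 1.
Back-substitute for Bézout coefficients:
  1 = 6 - 1*5
  ... = 2019*(-1101) + 6538*(340)
So 2019*-1101 ≡ 1 (mod 6538), and -1101 mod 6538 = 5437.

5437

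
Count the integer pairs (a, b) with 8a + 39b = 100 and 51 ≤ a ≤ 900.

22

gcd(39, 8) = 1.
By Bézout, 8×(5) + 39×(-1) = 1.
Particular solution: (32, -4).
General solution: a = 32 + 39t, b = -4 - 8t for integer t.
51 ≤ 32 + 39t ≤ 900 gives t ∈ [1, 22], which is 22 values.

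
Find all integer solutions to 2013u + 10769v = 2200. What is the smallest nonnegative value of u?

gcd(10769, 2013):
  10769 = 5·2013 + 704
  2013 = 2·704 + 605
  704 = 1·605 + 99
  605 = 6·99 + 11
  99 = 9·11
so gcd(10769, 2013) = 11.
11 divides 2200, so solutions exist.
Back-substitute for Bézout coefficients:
  11 = 605 - 6·99
  ... = 2013·(107) + 10769·(-20)
Scale by 2200/11 = 200: (u₀, v₀) = (21400, -4000).
General solution: u = 21400 + 979t, v = -4000 - 183t for integer t.
u ≥ 0: smallest is 21400 mod 979 = 841 (at t = -21), with v = -157.

841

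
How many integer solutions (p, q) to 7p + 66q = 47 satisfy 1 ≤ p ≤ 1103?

gcd(66, 7) = 1  (66 = 9*7 + 3, 7 = 2*3 + 1, 3 = 3*1).
Back-substituting, 7*(19) + 66*(-2) = 1.
Scale by 47: particular solution (893, -94); reduce p mod 66: (35, -3).
General solution: p = 35 + 66t, q = -3 - 7t for integer t.
1 ≤ 35 + 66t ≤ 1103 gives t ∈ [0, 16], which is 17 values.

17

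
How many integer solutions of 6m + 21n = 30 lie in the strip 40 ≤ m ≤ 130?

13

gcd(21, 6) = 3.
By Bézout, 6*(-3) + 21*(1) = 3.
Particular solution: (5, 0).
General solution: m = 5 + 7t, n = 0 - 2t for integer t.
40 ≤ 5 + 7t ≤ 130 gives t ∈ [5, 17], which is 13 values.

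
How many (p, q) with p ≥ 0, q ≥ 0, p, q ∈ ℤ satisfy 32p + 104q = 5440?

14

gcd(104, 32):
  104 = 3·32 + 8
  32 = 4·8
so gcd(104, 32) = 8.
Back-substitute for Bézout coefficients:
  8 = 104 - 3·32
  ... = 32·(-3) + 104·(1)
Scale by 680: one solution is (-2040, 680). Reduce p mod 13: (1, 52).
General: p = 1 + 13t, q = 52 - 4t.
p ≥ 0 ⇒ t ≥ 0; q ≥ 0 ⇒ t ≤ 13. So t ∈ [0, 13]: 14 solutions.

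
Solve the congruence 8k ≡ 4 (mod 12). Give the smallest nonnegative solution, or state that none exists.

gcd(12, 8) = 4.
4 divides 4, so solutions exist.
By Bézout, 8·(-1) + 12·(1) = 4.
So 8·(-1) ≡ 4 (mod 12); multiply by 1: k ≡ -1 (mod 3).
Smallest nonnegative: k = -1 mod 3 = 2.

2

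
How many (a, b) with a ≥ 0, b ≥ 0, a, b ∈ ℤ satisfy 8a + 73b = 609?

1

gcd(73, 8) = 1  (73 = 9·8 + 1, 8 = 8·1).
Back-substituting, 8·(-9) + 73·(1) = 1.
Scale by 609: one solution is (-5481, 609). Reduce a mod 73: (67, 1).
General: a = 67 + 73t, b = 1 - 8t.
a ≥ 0 ⇒ t ≥ 0; b ≥ 0 ⇒ t ≤ 0. So t ∈ [0, 0]: 1 solution.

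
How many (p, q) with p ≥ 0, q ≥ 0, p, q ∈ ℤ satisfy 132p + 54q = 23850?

20

gcd(132, 54):
  132 = 2*54 + 24
  54 = 2*24 + 6
  24 = 4*6
so gcd(132, 54) = 6.
Back-substitute for Bézout coefficients:
  6 = 54 - 2*24
  ... = 132*(-2) + 54*(5)
Scale by 3975: one solution is (-7950, 19875). Reduce p mod 9: (6, 427).
General: p = 6 + 9t, q = 427 - 22t.
p ≥ 0 ⇒ t ≥ 0; q ≥ 0 ⇒ t ≤ 19. So t ∈ [0, 19]: 20 solutions.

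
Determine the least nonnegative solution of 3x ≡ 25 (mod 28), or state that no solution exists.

gcd(28, 3) = 1  (28 = 9×3 + 1, 3 = 3×1).
1 divides 25, so solutions exist.
Back-substituting, 3×(-9) + 28×(1) = 1.
So 3×(-9) ≡ 1 (mod 28); multiply by 25: x ≡ -225 (mod 28).
Smallest nonnegative: x = -225 mod 28 = 27.

27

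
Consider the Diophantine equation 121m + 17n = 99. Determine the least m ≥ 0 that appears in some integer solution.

7

gcd(121, 17):
  121 = 7×17 + 2
  17 = 8×2 + 1
  2 = 2×1
so gcd(121, 17) = 1.
1 divides 99, so solutions exist.
Back-substitute for Bézout coefficients:
  1 = 17 - 8×2
  ... = 121×(-8) + 17×(57)
Scale by 99/1 = 99: (m₀, n₀) = (-792, 5643).
General solution: m = -792 + 17t, n = 5643 - 121t for integer t.
m ≥ 0: smallest is -792 mod 17 = 7 (at t = 47), with n = -44.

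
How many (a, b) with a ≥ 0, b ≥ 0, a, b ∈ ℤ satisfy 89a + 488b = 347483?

gcd(488, 89):
  488 = 5×89 + 43
  89 = 2×43 + 3
  43 = 14×3 + 1
  3 = 3×1
so gcd(488, 89) = 1.
Back-substitute for Bézout coefficients:
  1 = 43 - 14×3
  ... = 89×(-159) + 488×(29)
Scale by 347483: one solution is (-55249797, 10077007). Reduce a mod 488: (99, 694).
General: a = 99 + 488t, b = 694 - 89t.
a ≥ 0 ⇒ t ≥ 0; b ≥ 0 ⇒ t ≤ 7. So t ∈ [0, 7]: 8 solutions.

8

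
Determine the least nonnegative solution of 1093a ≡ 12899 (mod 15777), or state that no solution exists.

7691

gcd(15777, 1093):
  15777 = 14·1093 + 475
  1093 = 2·475 + 143
  475 = 3·143 + 46
  143 = 3·46 + 5
  46 = 9·5 + 1
  5 = 5·1
so gcd(15777, 1093) = 1.
1 divides 12899, so solutions exist.
Back-substitute for Bézout coefficients:
  1 = 46 - 9·5
  ... = 1093·(-3089) + 15777·(214)
So 1093·(-3089) ≡ 1 (mod 15777); multiply by 12899: a ≡ -39845011 (mod 15777).
Smallest nonnegative: a = -39845011 mod 15777 = 7691.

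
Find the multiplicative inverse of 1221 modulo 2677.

524

gcd(2677, 1221) = 1  (2677 = 2*1221 + 235, 1221 = 5*235 + 46, 235 = 5*46 + 5, 46 = 9*5 + 1, 5 = 5*1).
Back-substituting, 1221*(524) + 2677*(-239) = 1.
So 1221*524 ≡ 1 (mod 2677), and 524 mod 2677 = 524.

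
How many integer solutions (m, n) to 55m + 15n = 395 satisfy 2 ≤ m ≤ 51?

gcd(55, 15) = 5.
By Bézout, 55×(-1) + 15×(4) = 5.
Particular solution: (2, 19).
General solution: m = 2 + 3t, n = 19 - 11t for integer t.
2 ≤ 2 + 3t ≤ 51 gives t ∈ [0, 16], which is 17 values.

17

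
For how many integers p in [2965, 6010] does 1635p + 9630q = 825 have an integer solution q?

4

gcd(9630, 1635) = 15  (9630 = 5·1635 + 1455, 1635 = 1·1455 + 180, 1455 = 8·180 + 15, 180 = 12·15).
Back-substituting, 1635·(-53) + 9630·(9) = 15.
Scale by 55: particular solution (-2915, 495); reduce p mod 642: (295, -50).
General solution: p = 295 + 642t, q = -50 - 109t for integer t.
2965 ≤ 295 + 642t ≤ 6010 gives t ∈ [5, 8], which is 4 values.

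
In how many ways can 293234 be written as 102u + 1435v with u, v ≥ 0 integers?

2

gcd(1435, 102):
  1435 = 14×102 + 7
  102 = 14×7 + 4
  7 = 1×4 + 3
  4 = 1×3 + 1
  3 = 3×1
so gcd(1435, 102) = 1.
Back-substitute for Bézout coefficients:
  1 = 4 - 1×3
  ... = 102×(408) + 1435×(-29)
Scale by 293234: one solution is (119639472, -8503786). Reduce u mod 1435: (652, 158).
General: u = 652 + 1435t, v = 158 - 102t.
u ≥ 0 ⇒ t ≥ 0; v ≥ 0 ⇒ t ≤ 1. So t ∈ [0, 1]: 2 solutions.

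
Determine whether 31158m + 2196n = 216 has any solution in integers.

gcd(31158, 2196) = 18  (31158 = 14·2196 + 414, 2196 = 5·414 + 126, 414 = 3·126 + 36, 126 = 3·36 + 18, 36 = 2·18).
18 divides 216, so integer solutions exist.

yes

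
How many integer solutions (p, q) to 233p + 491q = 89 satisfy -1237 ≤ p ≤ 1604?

5

gcd(491, 233) = 1.
By Bézout, 233·(-59) + 491·(28) = 1.
Particular solution: (150, -71).
General solution: p = 150 + 491t, q = -71 - 233t for integer t.
-1237 ≤ 150 + 491t ≤ 1604 gives t ∈ [-2, 2], which is 5 values.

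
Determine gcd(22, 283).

1

gcd(283, 22):
  283 = 12×22 + 19
  22 = 1×19 + 3
  19 = 6×3 + 1
  3 = 3×1
so gcd(283, 22) = 1.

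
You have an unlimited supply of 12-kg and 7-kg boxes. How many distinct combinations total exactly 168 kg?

3

Need nonnegative integers with 12j + 7k = 168.
gcd(12, 7) = 1, and 12·(3) + 7·(-5) = 1.
So (j₀, k₀) = (504, -840); general j = 504 + 7t, k = -840 - 12t.
j ≥ 0 ⇒ t ≥ -72; k ≥ 0 ⇒ t ≤ -70. That's 3 values of t.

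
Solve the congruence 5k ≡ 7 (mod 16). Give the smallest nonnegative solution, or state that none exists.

gcd(16, 5):
  16 = 3·5 + 1
  5 = 5·1
so gcd(16, 5) = 1.
1 divides 7, so solutions exist.
Back-substitute for Bézout coefficients:
  1 = 16 - 3·5
  ... = 5·(-3) + 16·(1)
So 5·(-3) ≡ 1 (mod 16); multiply by 7: k ≡ -21 (mod 16).
Smallest nonnegative: k = -21 mod 16 = 11.

11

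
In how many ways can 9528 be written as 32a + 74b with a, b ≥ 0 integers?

8

gcd(74, 32) = 2.
By Bézout, 32*(7) + 74*(-3) = 2.
One solution: (11, 124).
General: a = 11 + 37t, b = 124 - 16t.
a ≥ 0 ⇒ t ≥ 0; b ≥ 0 ⇒ t ≤ 7. So t ∈ [0, 7]: 8 solutions.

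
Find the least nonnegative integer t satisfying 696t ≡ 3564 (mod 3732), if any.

gcd(3732, 696):
  3732 = 5*696 + 252
  696 = 2*252 + 192
  252 = 1*192 + 60
  192 = 3*60 + 12
  60 = 5*12
so gcd(3732, 696) = 12.
12 divides 3564, so solutions exist.
Back-substitute for Bézout coefficients:
  12 = 192 - 3*60
  ... = 696*(59) + 3732*(-11)
So 696*(59) ≡ 12 (mod 3732); multiply by 297: t ≡ 17523 (mod 311).
Smallest nonnegative: t = 17523 mod 311 = 107.

107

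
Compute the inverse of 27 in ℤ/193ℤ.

143

gcd(193, 27) = 1  (193 = 7·27 + 4, 27 = 6·4 + 3, 4 = 1·3 + 1, 3 = 3·1).
Back-substituting, 27·(-50) + 193·(7) = 1.
So 27·-50 ≡ 1 (mod 193), and -50 mod 193 = 143.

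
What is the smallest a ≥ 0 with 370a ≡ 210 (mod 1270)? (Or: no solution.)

gcd(1270, 370) = 10  (1270 = 3*370 + 160, 370 = 2*160 + 50, 160 = 3*50 + 10, 50 = 5*10).
10 divides 210, so solutions exist.
Back-substituting, 370*(-24) + 1270*(7) = 10.
So 370*(-24) ≡ 10 (mod 1270); multiply by 21: a ≡ -504 (mod 127).
Smallest nonnegative: a = -504 mod 127 = 4.

4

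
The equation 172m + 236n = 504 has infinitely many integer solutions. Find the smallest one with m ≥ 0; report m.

gcd(236, 172):
  236 = 1·172 + 64
  172 = 2·64 + 44
  64 = 1·44 + 20
  44 = 2·20 + 4
  20 = 5·4
so gcd(236, 172) = 4.
4 divides 504, so solutions exist.
Back-substitute for Bézout coefficients:
  4 = 44 - 2·20
  ... = 172·(11) + 236·(-8)
Scale by 504/4 = 126: (m₀, n₀) = (1386, -1008).
General solution: m = 1386 + 59t, n = -1008 - 43t for integer t.
m ≥ 0: smallest is 1386 mod 59 = 29 (at t = -23), with n = -19.

29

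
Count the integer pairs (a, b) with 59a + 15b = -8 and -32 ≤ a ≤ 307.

22

gcd(59, 15) = 1.
By Bézout, 59·(-1) + 15·(4) = 1.
Particular solution: (8, -32).
General solution: a = 8 + 15t, b = -32 - 59t for integer t.
-32 ≤ 8 + 15t ≤ 307 gives t ∈ [-2, 19], which is 22 values.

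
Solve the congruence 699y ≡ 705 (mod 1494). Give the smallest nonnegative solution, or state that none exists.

281

gcd(1494, 699) = 3.
3 divides 705, so solutions exist.
By Bézout, 699*(-109) + 1494*(51) = 3.
So 699*(-109) ≡ 3 (mod 1494); multiply by 235: y ≡ -25615 (mod 498).
Smallest nonnegative: y = -25615 mod 498 = 281.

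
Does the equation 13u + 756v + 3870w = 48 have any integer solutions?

yes

gcd(756, 13):
  756 = 58·13 + 2
  13 = 6·2 + 1
  2 = 2·1
so gcd(756, 13) = 1.
gcd(1, 3870) = 1.
1 divides 48, so integer solutions exist.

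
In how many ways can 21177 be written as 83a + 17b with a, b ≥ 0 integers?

15

gcd(83, 17) = 1  (83 = 4*17 + 15, 17 = 1*15 + 2, 15 = 7*2 + 1, 2 = 2*1).
Back-substituting, 83*(8) + 17*(-39) = 1.
Scale by 21177: one solution is (169416, -825903). Reduce a mod 17: (11, 1192).
General: a = 11 + 17t, b = 1192 - 83t.
a ≥ 0 ⇒ t ≥ 0; b ≥ 0 ⇒ t ≤ 14. So t ∈ [0, 14]: 15 solutions.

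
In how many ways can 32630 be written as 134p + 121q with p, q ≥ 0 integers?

2

gcd(134, 121) = 1  (134 = 1*121 + 13, 121 = 9*13 + 4, 13 = 3*4 + 1, 4 = 4*1).
Back-substituting, 134*(28) + 121*(-31) = 1.
Scale by 32630: one solution is (913640, -1011530). Reduce p mod 121: (90, 170).
General: p = 90 + 121t, q = 170 - 134t.
p ≥ 0 ⇒ t ≥ 0; q ≥ 0 ⇒ t ≤ 1. So t ∈ [0, 1]: 2 solutions.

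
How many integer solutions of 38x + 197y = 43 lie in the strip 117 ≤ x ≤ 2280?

11

gcd(197, 38) = 1  (197 = 5*38 + 7, 38 = 5*7 + 3, 7 = 2*3 + 1, 3 = 3*1).
Back-substituting, 38*(-57) + 197*(11) = 1.
Scale by 43: particular solution (-2451, 473); reduce x mod 197: (110, -21).
General solution: x = 110 + 197t, y = -21 - 38t for integer t.
117 ≤ 110 + 197t ≤ 2280 gives t ∈ [1, 11], which is 11 values.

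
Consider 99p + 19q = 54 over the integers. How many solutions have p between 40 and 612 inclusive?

gcd(99, 19):
  99 = 5·19 + 4
  19 = 4·4 + 3
  4 = 1·3 + 1
  3 = 3·1
so gcd(99, 19) = 1.
Back-substitute for Bézout coefficients:
  1 = 4 - 1·3
  ... = 99·(5) + 19·(-26)
Scale by 54: particular solution (270, -1404); reduce p mod 19: (4, -18).
General solution: p = 4 + 19t, q = -18 - 99t for integer t.
40 ≤ 4 + 19t ≤ 612 gives t ∈ [2, 32], which is 31 values.

31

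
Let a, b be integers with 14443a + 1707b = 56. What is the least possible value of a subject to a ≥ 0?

89

gcd(14443, 1707) = 1  (14443 = 8×1707 + 787, 1707 = 2×787 + 133, 787 = 5×133 + 122, 133 = 1×122 + 11, 122 = 11×11 + 1, 11 = 11×1).
1 divides 56, so solutions exist.
Back-substituting, 14443×(154) + 1707×(-1303) = 1.
Scale by 56/1 = 56: (a₀, b₀) = (8624, -72968).
General solution: a = 8624 + 1707t, b = -72968 - 14443t for integer t.
a ≥ 0: smallest is 8624 mod 1707 = 89 (at t = -5), with b = -753.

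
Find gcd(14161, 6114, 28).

1

gcd(14161, 6114):
  14161 = 2×6114 + 1933
  6114 = 3×1933 + 315
  1933 = 6×315 + 43
  315 = 7×43 + 14
  43 = 3×14 + 1
  14 = 14×1
so gcd(14161, 6114) = 1.
gcd(1, 28) = 1.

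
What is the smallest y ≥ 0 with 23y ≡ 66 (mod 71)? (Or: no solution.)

43

gcd(71, 23) = 1.
1 divides 66, so solutions exist.
By Bézout, 23·(34) + 71·(-11) = 1.
So 23·(34) ≡ 1 (mod 71); multiply by 66: y ≡ 2244 (mod 71).
Smallest nonnegative: y = 2244 mod 71 = 43.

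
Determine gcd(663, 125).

1

gcd(663, 125):
  663 = 5×125 + 38
  125 = 3×38 + 11
  38 = 3×11 + 5
  11 = 2×5 + 1
  5 = 5×1
so gcd(663, 125) = 1.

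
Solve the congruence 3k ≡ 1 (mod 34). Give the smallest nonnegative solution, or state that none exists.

23

gcd(34, 3) = 1  (34 = 11*3 + 1, 3 = 3*1).
1 divides 1, so solutions exist.
Back-substituting, 3*(-11) + 34*(1) = 1.
So 3*(-11) ≡ 1 (mod 34); multiply by 1: k ≡ -11 (mod 34).
Smallest nonnegative: k = -11 mod 34 = 23.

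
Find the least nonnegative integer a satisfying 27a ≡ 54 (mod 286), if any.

2

gcd(286, 27):
  286 = 10×27 + 16
  27 = 1×16 + 11
  16 = 1×11 + 5
  11 = 2×5 + 1
  5 = 5×1
so gcd(286, 27) = 1.
1 divides 54, so solutions exist.
Back-substitute for Bézout coefficients:
  1 = 11 - 2×5
  ... = 27×(53) + 286×(-5)
So 27×(53) ≡ 1 (mod 286); multiply by 54: a ≡ 2862 (mod 286).
Smallest nonnegative: a = 2862 mod 286 = 2.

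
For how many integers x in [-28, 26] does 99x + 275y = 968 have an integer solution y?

2

gcd(275, 99) = 11  (275 = 2×99 + 77, 99 = 1×77 + 22, 77 = 3×22 + 11, 22 = 2×11).
Back-substituting, 99×(-11) + 275×(4) = 11.
Scale by 88: particular solution (-968, 352); reduce x mod 25: (7, 1).
General solution: x = 7 + 25t, y = 1 - 9t for integer t.
-28 ≤ 7 + 25t ≤ 26 gives t ∈ [-1, 0], which is 2 values.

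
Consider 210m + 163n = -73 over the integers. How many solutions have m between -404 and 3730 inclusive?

25

gcd(210, 163) = 1.
By Bézout, 210·(-52) + 163·(67) = 1.
Particular solution: (47, -61).
General solution: m = 47 + 163t, n = -61 - 210t for integer t.
-404 ≤ 47 + 163t ≤ 3730 gives t ∈ [-2, 22], which is 25 values.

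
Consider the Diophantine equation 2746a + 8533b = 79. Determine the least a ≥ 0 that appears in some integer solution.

7057

gcd(8533, 2746):
  8533 = 3×2746 + 295
  2746 = 9×295 + 91
  295 = 3×91 + 22
  91 = 4×22 + 3
  22 = 7×3 + 1
  3 = 3×1
so gcd(8533, 2746) = 1.
1 divides 79, so solutions exist.
Back-substitute for Bézout coefficients:
  1 = 22 - 7×3
  ... = 2746×(-2719) + 8533×(875)
Scale by 79/1 = 79: (a₀, b₀) = (-214801, 69125).
General solution: a = -214801 + 8533t, b = 69125 - 2746t for integer t.
a ≥ 0: smallest is -214801 mod 8533 = 7057 (at t = 26), with b = -2271.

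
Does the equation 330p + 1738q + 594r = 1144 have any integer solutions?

yes

gcd(1738, 330) = 22  (1738 = 5·330 + 88, 330 = 3·88 + 66, 88 = 1·66 + 22, 66 = 3·22).
gcd(22, 594) = 22.
22 divides 1144, so integer solutions exist.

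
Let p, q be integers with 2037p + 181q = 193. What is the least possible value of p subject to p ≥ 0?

16

gcd(2037, 181):
  2037 = 11·181 + 46
  181 = 3·46 + 43
  46 = 1·43 + 3
  43 = 14·3 + 1
  3 = 3·1
so gcd(2037, 181) = 1.
1 divides 193, so solutions exist.
Back-substitute for Bézout coefficients:
  1 = 43 - 14·3
  ... = 2037·(-59) + 181·(664)
Scale by 193/1 = 193: (p₀, q₀) = (-11387, 128152).
General solution: p = -11387 + 181t, q = 128152 - 2037t for integer t.
p ≥ 0: smallest is -11387 mod 181 = 16 (at t = 63), with q = -179.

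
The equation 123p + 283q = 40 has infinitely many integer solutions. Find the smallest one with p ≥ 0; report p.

212

gcd(283, 123) = 1.
1 divides 40, so solutions exist.
By Bézout, 123·(-23) + 283·(10) = 1.
Scale by 40/1 = 40: (p₀, q₀) = (-920, 400).
General solution: p = -920 + 283t, q = 400 - 123t for integer t.
p ≥ 0: smallest is -920 mod 283 = 212 (at t = 4), with q = -92.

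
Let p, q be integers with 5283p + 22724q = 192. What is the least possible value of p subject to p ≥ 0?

gcd(22724, 5283):
  22724 = 4·5283 + 1592
  5283 = 3·1592 + 507
  1592 = 3·507 + 71
  507 = 7·71 + 10
  71 = 7·10 + 1
  10 = 10·1
so gcd(22724, 5283) = 1.
1 divides 192, so solutions exist.
Back-substitute for Bézout coefficients:
  1 = 71 - 7·10
  ... = 5283·(-2241) + 22724·(521)
Scale by 192/1 = 192: (p₀, q₀) = (-430272, 100032).
General solution: p = -430272 + 22724t, q = 100032 - 5283t for integer t.
p ≥ 0: smallest is -430272 mod 22724 = 1484 (at t = 19), with q = -345.

1484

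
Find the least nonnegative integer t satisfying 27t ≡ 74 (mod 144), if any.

no solution

gcd(144, 27) = 9  (144 = 5*27 + 9, 27 = 3*9).
9 does not divide 74, so the congruence has no solution.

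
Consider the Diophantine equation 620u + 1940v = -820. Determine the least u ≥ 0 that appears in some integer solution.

55

gcd(1940, 620):
  1940 = 3*620 + 80
  620 = 7*80 + 60
  80 = 1*60 + 20
  60 = 3*20
so gcd(1940, 620) = 20.
20 divides -820, so solutions exist.
Back-substitute for Bézout coefficients:
  20 = 80 - 1*60
  ... = 620*(-25) + 1940*(8)
Scale by -820/20 = -41: (u₀, v₀) = (1025, -328).
General solution: u = 1025 + 97t, v = -328 - 31t for integer t.
u ≥ 0: smallest is 1025 mod 97 = 55 (at t = -10), with v = -18.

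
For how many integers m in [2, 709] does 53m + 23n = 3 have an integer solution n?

31

gcd(53, 23) = 1  (53 = 2×23 + 7, 23 = 3×7 + 2, 7 = 3×2 + 1, 2 = 2×1).
Back-substituting, 53×(10) + 23×(-23) = 1.
Scale by 3: particular solution (30, -69); reduce m mod 23: (7, -16).
General solution: m = 7 + 23t, n = -16 - 53t for integer t.
2 ≤ 7 + 23t ≤ 709 gives t ∈ [0, 30], which is 31 values.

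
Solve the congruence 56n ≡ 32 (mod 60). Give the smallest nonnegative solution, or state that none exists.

7

gcd(60, 56):
  60 = 1*56 + 4
  56 = 14*4
so gcd(60, 56) = 4.
4 divides 32, so solutions exist.
Back-substitute for Bézout coefficients:
  4 = 60 - 1*56
  ... = 56*(-1) + 60*(1)
So 56*(-1) ≡ 4 (mod 60); multiply by 8: n ≡ -8 (mod 15).
Smallest nonnegative: n = -8 mod 15 = 7.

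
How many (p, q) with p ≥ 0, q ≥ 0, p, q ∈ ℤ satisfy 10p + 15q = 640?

gcd(15, 10) = 5  (15 = 1×10 + 5, 10 = 2×5).
Back-substituting, 10×(-1) + 15×(1) = 5.
Scale by 128: one solution is (-128, 128). Reduce p mod 3: (1, 42).
General: p = 1 + 3t, q = 42 - 2t.
p ≥ 0 ⇒ t ≥ 0; q ≥ 0 ⇒ t ≤ 21. So t ∈ [0, 21]: 22 solutions.

22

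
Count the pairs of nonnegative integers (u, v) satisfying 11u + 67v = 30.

gcd(67, 11) = 1  (67 = 6×11 + 1, 11 = 11×1).
Back-substituting, 11×(-6) + 67×(1) = 1.
Scale by 30: one solution is (-180, 30). Reduce u mod 67: (21, -3).
General: u = 21 + 67t, v = -3 - 11t.
u ≥ 0 ⇒ t ≥ 0; v ≥ 0 ⇒ t ≤ -1. So t ∈ [0, -1]: 0 solutions.

0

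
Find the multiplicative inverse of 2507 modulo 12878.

10813

gcd(12878, 2507) = 1  (12878 = 5×2507 + 343, 2507 = 7×343 + 106, 343 = 3×106 + 25, 106 = 4×25 + 6, 25 = 4×6 + 1, 6 = 6×1).
Back-substituting, 2507×(-2065) + 12878×(402) = 1.
So 2507×-2065 ≡ 1 (mod 12878), and -2065 mod 12878 = 10813.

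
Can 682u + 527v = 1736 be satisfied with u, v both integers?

gcd(682, 527):
  682 = 1×527 + 155
  527 = 3×155 + 62
  155 = 2×62 + 31
  62 = 2×31
so gcd(682, 527) = 31.
31 divides 1736, so integer solutions exist.

yes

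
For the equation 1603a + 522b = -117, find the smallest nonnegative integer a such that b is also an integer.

gcd(1603, 522):
  1603 = 3·522 + 37
  522 = 14·37 + 4
  37 = 9·4 + 1
  4 = 4·1
so gcd(1603, 522) = 1.
1 divides -117, so solutions exist.
Back-substitute for Bézout coefficients:
  1 = 37 - 9·4
  ... = 1603·(127) + 522·(-390)
Scale by -117/1 = -117: (a₀, b₀) = (-14859, 45630).
General solution: a = -14859 + 522t, b = 45630 - 1603t for integer t.
a ≥ 0: smallest is -14859 mod 522 = 279 (at t = 29), with b = -857.

279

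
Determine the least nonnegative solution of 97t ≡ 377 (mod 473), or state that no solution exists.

433

gcd(473, 97) = 1.
1 divides 377, so solutions exist.
By Bézout, 97*(-39) + 473*(8) = 1.
So 97*(-39) ≡ 1 (mod 473); multiply by 377: t ≡ -14703 (mod 473).
Smallest nonnegative: t = -14703 mod 473 = 433.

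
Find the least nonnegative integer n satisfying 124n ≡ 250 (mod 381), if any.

gcd(381, 124) = 1.
1 divides 250, so solutions exist.
By Bézout, 124*(169) + 381*(-55) = 1.
So 124*(169) ≡ 1 (mod 381); multiply by 250: n ≡ 42250 (mod 381).
Smallest nonnegative: n = 42250 mod 381 = 340.

340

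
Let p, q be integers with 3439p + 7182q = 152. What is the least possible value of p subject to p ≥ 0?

188

gcd(7182, 3439):
  7182 = 2·3439 + 304
  3439 = 11·304 + 95
  304 = 3·95 + 19
  95 = 5·19
so gcd(7182, 3439) = 19.
19 divides 152, so solutions exist.
Back-substitute for Bézout coefficients:
  19 = 304 - 3·95
  ... = 3439·(-71) + 7182·(34)
Scale by 152/19 = 8: (p₀, q₀) = (-568, 272).
General solution: p = -568 + 378t, q = 272 - 181t for integer t.
p ≥ 0: smallest is -568 mod 378 = 188 (at t = 2), with q = -90.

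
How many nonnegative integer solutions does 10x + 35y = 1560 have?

23

gcd(35, 10):
  35 = 3×10 + 5
  10 = 2×5
so gcd(35, 10) = 5.
Back-substitute for Bézout coefficients:
  5 = 35 - 3×10
  ... = 10×(-3) + 35×(1)
Scale by 312: one solution is (-936, 312). Reduce x mod 7: (2, 44).
General: x = 2 + 7t, y = 44 - 2t.
x ≥ 0 ⇒ t ≥ 0; y ≥ 0 ⇒ t ≤ 22. So t ∈ [0, 22]: 23 solutions.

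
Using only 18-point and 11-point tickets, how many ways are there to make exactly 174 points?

1

Need nonnegative integers with 18j + 11k = 174.
gcd(18, 11) = 1, and 18·(-3) + 11·(5) = 1.
So (j₀, k₀) = (-522, 870); general j = -522 + 11t, k = 870 - 18t.
j ≥ 0 ⇒ t ≥ 48; k ≥ 0 ⇒ t ≤ 48. That's 1 value of t.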